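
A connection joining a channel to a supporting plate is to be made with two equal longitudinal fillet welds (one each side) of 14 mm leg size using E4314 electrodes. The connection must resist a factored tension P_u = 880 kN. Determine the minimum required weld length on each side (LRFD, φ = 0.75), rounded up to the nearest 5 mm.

E43XX → F_EXX = 430 MPa.
Throat t_e = 0.707 × 14 = 9.898 mm.
φr_n = 0.75 × 0.6 × 430 × 9.898 × 10⁻³ = 1.915 kN/mm.
L_req = P_u / φr_n = 880 / 1.915 = 459.5 mm total.
Per side: 459.5 / 2 = 229.7 mm.
Round up → use L = 230 mm on each side.

L = 230 mm on each side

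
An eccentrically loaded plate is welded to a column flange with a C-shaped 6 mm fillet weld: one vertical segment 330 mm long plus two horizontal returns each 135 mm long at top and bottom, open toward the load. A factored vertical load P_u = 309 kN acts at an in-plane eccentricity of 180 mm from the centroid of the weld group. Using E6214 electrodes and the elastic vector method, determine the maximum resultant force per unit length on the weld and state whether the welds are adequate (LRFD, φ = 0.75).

f_max ≈ 1300 N/mm; NOT adequate

E62XX → F_EXX = 620 MPa.
Total weld length L_w = 600 mm. Treat welds as unit-width lines.
Centroid: x̄ = 2×135×67.5 / 600 = 30.38 mm from the vertical weld.
Polar moment about centroid: J = I_x + I_y = [330³/12 + 2×135×165²] + [330×30.38² + 2(135³/12 + 135×37.12²)] = 11430000 mm³.
Direct shear f_v = P/L_w = 309×10³ / 600 = 515 N/mm (vertical).
Torsion M = P·e = 309×10³ × 180 = 55620000 N·mm.
Critical point at (x, y) = (104.6, 165) from centroid. f_tx = M·y/J = 802.8 N/mm; f_ty = M·x/J = 509 N/mm.
Resultant f_max = √[f_tx² + (f_v + f_ty)²] = √[802.8² + (515 + 509)²] = 1301 N/mm.
Capacity per unit length: φr_n = 0.75 × 0.6 × 620 × (0.707 × 6) = 1184 N/mm.
1301 > 1184 → NOT adequate.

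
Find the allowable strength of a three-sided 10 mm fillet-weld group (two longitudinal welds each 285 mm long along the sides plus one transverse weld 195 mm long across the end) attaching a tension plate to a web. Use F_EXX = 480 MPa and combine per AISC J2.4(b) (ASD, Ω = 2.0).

t_e = 0.707 × 10 = 7.07 mm.
R_nwl = 0.6 × 480 × 7.07 × 570 × 10⁻³ = 1161 kN (longitudinal, 2 welds).
R_nwt = 0.6 × 480 × 7.07 × 195 × 10⁻³ = 397.1 kN (transverse, base value).
(i) R_nwl + R_nwt = 1558 kN; (ii) 0.85 R_nwl + 1.5 R_nwt = 1582 kN.
R_n = max = 1582 kN [governs: (ii)]; R_n/Ω = 791 kN.

R_n/Ω ≈ 791 kN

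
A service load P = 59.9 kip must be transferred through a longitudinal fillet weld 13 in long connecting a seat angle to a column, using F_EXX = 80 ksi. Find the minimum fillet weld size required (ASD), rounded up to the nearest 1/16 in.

w = 5/16 in

Total weld length L = 13 in.
Required throat t_e = P × Ω / (0.6 F_EXX × L) = 59.9 × 2.0 / (0.6 × 80 × 13) = 0.192 in.
Required leg w = t_e / 0.707 = 0.2716 in → use 5/16 in.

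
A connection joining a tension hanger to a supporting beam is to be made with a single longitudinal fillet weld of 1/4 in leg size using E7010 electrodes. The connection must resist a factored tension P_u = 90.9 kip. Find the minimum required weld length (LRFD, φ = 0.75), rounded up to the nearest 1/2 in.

L = 16.5 in

E70XX → F_EXX = 70 ksi.
Throat t_e = 0.707 × 0.25 = 0.1767 in.
φr_n = 0.75 × 0.6 × 70 × 0.1767 = 5.568 kip/in.
L_req = P_u / φr_n = 90.9 / 5.568 = 16.33 in total.
Round up → use L = 16.5 in.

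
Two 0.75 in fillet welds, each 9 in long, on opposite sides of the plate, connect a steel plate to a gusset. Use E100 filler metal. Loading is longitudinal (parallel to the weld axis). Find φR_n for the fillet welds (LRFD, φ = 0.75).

φR_n ≈ 430 kips

E100XX → F_EXX = 100 ksi.
Effective throat t_e = 0.707 × 0.75 = 0.5302 in.
Total length L = 18 in; A_we = 0.5302 × 18 = 9.544 in².
F_nw = 0.6 F_EXX = 0.6 × 100 = 60 ksi.
φR_n = 0.75 × 60 × 9.544 = 429.5 kips.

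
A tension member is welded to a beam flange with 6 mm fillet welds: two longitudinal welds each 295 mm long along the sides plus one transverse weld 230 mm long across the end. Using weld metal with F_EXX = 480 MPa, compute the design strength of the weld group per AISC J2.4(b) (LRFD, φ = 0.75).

φR_n ≈ 776 kN

t_e = 0.707 × 6 = 4.242 mm.
R_nwl = 0.6 × 480 × 4.242 × 590 × 10⁻³ = 720.8 kN (longitudinal, 2 welds).
R_nwt = 0.6 × 480 × 4.242 × 230 × 10⁻³ = 281 kN (transverse, base value).
(i) R_nwl + R_nwt = 1002 kN; (ii) 0.85 R_nwl + 1.5 R_nwt = 1034 kN.
R_n = max = 1034 kN [governs: (ii)]; φR_n = 775.6 kN.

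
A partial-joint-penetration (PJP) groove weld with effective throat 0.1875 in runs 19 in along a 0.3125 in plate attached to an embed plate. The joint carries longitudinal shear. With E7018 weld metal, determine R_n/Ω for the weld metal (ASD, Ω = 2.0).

R_n/Ω ≈ 74.8 kip

E70XX → F_EXX = 70 ksi.
Effective throat (given) t_e = 0.1875 in.
A_we = 0.1875 × 19 = 3.562 in².
F_nw = 0.6 F_EXX = 42 ksi.
R_n/Ω = (42 × 3.562) / 2.0 = 74.81 kip.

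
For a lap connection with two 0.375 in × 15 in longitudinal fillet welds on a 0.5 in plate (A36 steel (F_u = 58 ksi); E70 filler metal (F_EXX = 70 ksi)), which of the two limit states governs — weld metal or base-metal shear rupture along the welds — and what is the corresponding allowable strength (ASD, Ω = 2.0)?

R_n/Ω ≈ 167 kip (weld metal governs)

t_e = 0.707 × 0.375 = 0.2651 in; L = 30 in.
Weld metal: R_n/Ω = (1/2.0) × 0.6 × 70 × 0.2651 × 30 = 167 kip.
Base metal (shear rupture): R_n/Ω = (1/2.0) × 0.6 × 58 × 0.5 × 30 = 261 kip.
Governing: weld metal.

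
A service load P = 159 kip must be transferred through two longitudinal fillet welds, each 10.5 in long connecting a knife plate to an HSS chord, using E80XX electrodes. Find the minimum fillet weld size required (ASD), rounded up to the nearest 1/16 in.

E80XX → F_EXX = 80 ksi.
Total weld length L = 21 in.
Required throat t_e = P × Ω / (0.6 F_EXX × L) = 159 × 2.0 / (0.6 × 80 × 21) = 0.3155 in.
Required leg w = t_e / 0.707 = 0.4462 in → use 1/2 in.

w = 1/2 in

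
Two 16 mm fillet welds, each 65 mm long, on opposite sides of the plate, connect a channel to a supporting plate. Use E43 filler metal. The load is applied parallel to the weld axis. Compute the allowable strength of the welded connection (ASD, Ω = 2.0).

E43XX → F_EXX = 430 MPa.
Effective throat t_e = 0.707 × 16 = 11.31 mm.
Total length L = 130 mm; A_we = 11.31 × 130 = 1471 mm².
F_nw = 0.6 F_EXX = 0.6 × 430 = 258 MPa.
R_n = 258 × 1471 × 10⁻³ = 379.4 kN; R_n/Ω = 379.4/2.0 = 189.7 kN.

R_n/Ω ≈ 190 kN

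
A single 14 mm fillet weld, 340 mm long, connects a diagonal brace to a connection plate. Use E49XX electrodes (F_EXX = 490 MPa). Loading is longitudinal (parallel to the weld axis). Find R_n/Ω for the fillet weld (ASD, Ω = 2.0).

Effective throat t_e = 0.707 × 14 = 9.898 mm.
Total length L = 340 mm; A_we = 9.898 × 340 = 3365 mm².
F_nw = 0.6 F_EXX = 0.6 × 490 = 294 MPa.
R_n = 294 × 3365 × 10⁻³ = 989.4 kN; R_n/Ω = 989.4/2.0 = 494.7 kN.

R_n/Ω ≈ 495 kN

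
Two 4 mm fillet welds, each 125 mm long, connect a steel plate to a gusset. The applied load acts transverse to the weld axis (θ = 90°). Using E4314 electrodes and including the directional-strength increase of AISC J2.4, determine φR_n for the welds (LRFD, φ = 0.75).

E43XX → F_EXX = 430 MPa.
t_e = 0.707 × 4 = 2.828 mm; A_we = 2.828 × 250 = 707 mm².
Directional factor: 1.0 + 0.5 sin^1.5(90°) = 1.5.
F_nw = 0.6 × 430 × 1.5 = 387 MPa.
φR_n = 0.75 × 387 × 707 × 10⁻³ = 205.2 kN.

φR_n ≈ 205 kN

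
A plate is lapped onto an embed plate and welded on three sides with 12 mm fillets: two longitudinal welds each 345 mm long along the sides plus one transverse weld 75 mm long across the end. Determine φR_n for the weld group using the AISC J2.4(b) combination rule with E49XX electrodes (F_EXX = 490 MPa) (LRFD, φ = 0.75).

t_e = 0.707 × 12 = 8.484 mm.
R_nwl = 0.6 × 490 × 8.484 × 690 × 10⁻³ = 1721 kN (longitudinal, 2 welds).
R_nwt = 0.6 × 490 × 8.484 × 75 × 10⁻³ = 187.1 kN (transverse, base value).
(i) R_nwl + R_nwt = 1908 kN; (ii) 0.85 R_nwl + 1.5 R_nwt = 1744 kN.
R_n = max = 1908 kN [governs: (i)]; φR_n = 1431 kN.

φR_n ≈ 1430 kN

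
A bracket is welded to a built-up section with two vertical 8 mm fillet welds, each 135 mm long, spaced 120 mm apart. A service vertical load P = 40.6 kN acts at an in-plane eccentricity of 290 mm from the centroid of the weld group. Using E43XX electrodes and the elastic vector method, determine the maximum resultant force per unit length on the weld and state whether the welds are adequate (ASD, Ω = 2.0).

E43XX → F_EXX = 430 MPa.
Total weld length L_w = 270 mm. Treat welds as unit-width lines.
Polar moment about centroid: J = 2[d³/12 + d(b/2)²] = 2[135³/12 + 135×60²] = 1382000 mm³.
Direct shear f_v = P/L_w = 40.6×10³ / 270 = 150.4 N/mm (vertical).
Torsion M = P·e = 40.6×10³ × 290 = 11774000 N·mm.
Critical point at (x, y) = (60, 67.5) from centroid. f_tx = M·y/J = 575 N/mm; f_ty = M·x/J = 511.1 N/mm.
Resultant f_max = √[f_tx² + (f_v + f_ty)²] = √[575² + (150.4 + 511.1)²] = 876.5 N/mm.
Capacity per unit length: r_n/Ω = (1/2.0) × 0.6 × 430 × (0.707 × 8) = 729.6 N/mm.
876.5 > 729.6 → NOT adequate.

f_max ≈ 877 N/mm; NOT adequate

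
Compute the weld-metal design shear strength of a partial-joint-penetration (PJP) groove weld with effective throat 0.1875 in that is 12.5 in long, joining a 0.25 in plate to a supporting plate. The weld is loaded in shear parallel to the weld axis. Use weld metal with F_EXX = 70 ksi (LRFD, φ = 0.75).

φR_n ≈ 73.8 kip

Effective throat (given) t_e = 0.1875 in.
A_we = 0.1875 × 12.5 = 2.344 in².
F_nw = 0.6 F_EXX = 42 ksi.
φR_n = 0.75 × 42 × 2.344 = 73.83 kip.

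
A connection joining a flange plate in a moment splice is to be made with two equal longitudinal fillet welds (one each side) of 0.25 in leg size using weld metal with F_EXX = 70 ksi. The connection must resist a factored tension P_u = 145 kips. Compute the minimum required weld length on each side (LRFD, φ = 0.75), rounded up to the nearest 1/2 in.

L = 13.5 in on each side

Throat t_e = 0.707 × 0.25 = 0.1767 in.
φr_n = 0.75 × 0.6 × 70 × 0.1767 = 5.568 kips/in.
L_req = P_u / φr_n = 145 / 5.568 = 26.04 in total.
Per side: 26.04 / 2 = 13.02 in.
Round up → use L = 13.5 in on each side.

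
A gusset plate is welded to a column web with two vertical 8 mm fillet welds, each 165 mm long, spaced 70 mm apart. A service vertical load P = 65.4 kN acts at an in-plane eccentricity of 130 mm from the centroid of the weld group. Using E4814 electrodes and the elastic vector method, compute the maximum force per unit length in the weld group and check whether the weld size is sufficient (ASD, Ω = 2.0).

f_max ≈ 760 N/mm; adequate

E48XX → F_EXX = 480 MPa.
Total weld length L_w = 330 mm. Treat welds as unit-width lines.
Polar moment about centroid: J = 2[d³/12 + d(b/2)²] = 2[165³/12 + 165×35²] = 1153000 mm³.
Direct shear f_v = P/L_w = 65.4×10³ / 330 = 198.2 N/mm (vertical).
Torsion M = P·e = 65.4×10³ × 130 = 8502000 N·mm.
Critical point at (x, y) = (35, 82.5) from centroid. f_tx = M·y/J = 608.4 N/mm; f_ty = M·x/J = 258.1 N/mm.
Resultant f_max = √[f_tx² + (f_v + f_ty)²] = √[608.4² + (198.2 + 258.1)²] = 760.5 N/mm.
Capacity per unit length: r_n/Ω = (1/2.0) × 0.6 × 480 × (0.707 × 8) = 814.5 N/mm.
760.5 ≤ 814.5 → adequate.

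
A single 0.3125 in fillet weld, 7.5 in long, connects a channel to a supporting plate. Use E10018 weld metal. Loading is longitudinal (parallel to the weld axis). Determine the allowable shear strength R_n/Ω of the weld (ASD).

R_n/Ω ≈ 49.7 kip

E100XX → F_EXX = 100 ksi.
Effective throat t_e = 0.707 × 0.3125 = 0.2209 in.
Total length L = 7.5 in; A_we = 0.2209 × 7.5 = 1.657 in².
F_nw = 0.6 F_EXX = 0.6 × 100 = 60 ksi.
R_n = 60 × 1.657 = 99.42 kip; R_n/Ω = 99.42/2.0 = 49.71 kip.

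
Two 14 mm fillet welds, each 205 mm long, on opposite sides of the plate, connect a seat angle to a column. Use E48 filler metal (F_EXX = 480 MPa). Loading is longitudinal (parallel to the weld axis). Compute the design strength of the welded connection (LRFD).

Effective throat t_e = 0.707 × 14 = 9.898 mm.
Total length L = 410 mm; A_we = 9.898 × 410 = 4058 mm².
F_nw = 0.6 F_EXX = 0.6 × 480 = 288 MPa.
φR_n = 0.75 × 288 × 4058 × 10⁻³ = 876.6 kN.

φR_n ≈ 877 kN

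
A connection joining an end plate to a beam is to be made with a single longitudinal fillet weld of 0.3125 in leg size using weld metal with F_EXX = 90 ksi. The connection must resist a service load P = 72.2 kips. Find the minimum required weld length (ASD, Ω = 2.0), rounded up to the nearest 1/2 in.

L = 12.5 in

Throat t_e = 0.707 × 0.3125 = 0.2209 in.
r_n/Ω = (0.6 × 90 × 0.2209) / 2.0 = 5.965 kip/in.
L_req = P / (r_n/Ω) = 72.2 / 5.965 = 12.1 in total.
Round up → use L = 12.5 in.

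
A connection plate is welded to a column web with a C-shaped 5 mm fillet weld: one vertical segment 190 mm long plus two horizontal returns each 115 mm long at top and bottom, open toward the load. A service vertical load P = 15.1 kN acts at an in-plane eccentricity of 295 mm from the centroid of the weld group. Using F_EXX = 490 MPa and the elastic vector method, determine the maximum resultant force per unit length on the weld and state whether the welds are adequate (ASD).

f_max ≈ 199 N/mm; adequate

Total weld length L_w = 420 mm. Treat welds as unit-width lines.
Centroid: x̄ = 2×115×57.5 / 420 = 31.49 mm from the vertical weld.
Polar moment about centroid: J = I_x + I_y = [190³/12 + 2×115×95²] + [190×31.49² + 2(115³/12 + 115×26.01²)] = 3245000 mm³.
Direct shear f_v = P/L_w = 15.1×10³ / 420 = 35.95 N/mm (vertical).
Torsion M = P·e = 15.1×10³ × 295 = 4454500 N·mm.
Critical point at (x, y) = (83.51, 95) from centroid. f_tx = M·y/J = 130.4 N/mm; f_ty = M·x/J = 114.6 N/mm.
Resultant f_max = √[f_tx² + (f_v + f_ty)²] = √[130.4² + (35.95 + 114.6)²] = 199.2 N/mm.
Capacity per unit length: r_n/Ω = (1/2.0) × 0.6 × 490 × (0.707 × 5) = 519.6 N/mm.
199.2 ≤ 519.6 → adequate.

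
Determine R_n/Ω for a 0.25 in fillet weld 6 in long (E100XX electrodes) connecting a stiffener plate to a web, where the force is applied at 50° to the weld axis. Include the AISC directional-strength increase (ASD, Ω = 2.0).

E100XX → F_EXX = 100 ksi.
t_e = 0.707 × 0.25 = 0.1767 in; A_we = 0.1767 × 6 = 1.06 in².
Directional factor: 1.0 + 0.5 sin^1.5(50°) = 1.335.
F_nw = 0.6 × 100 × 1.335 = 80.11 ksi.
R_n/Ω = (80.11 × 1.06) / 2.0 = 42.48 kips.

R_n/Ω ≈ 42.5 kips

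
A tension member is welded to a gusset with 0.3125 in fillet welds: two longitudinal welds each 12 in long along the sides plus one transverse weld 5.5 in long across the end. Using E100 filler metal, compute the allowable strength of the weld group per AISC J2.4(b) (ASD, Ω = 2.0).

E100XX → F_EXX = 100 ksi.
t_e = 0.707 × 0.3125 = 0.2209 in.
R_nwl = 0.6 × 100 × 0.2209 × 24 = 318.1 kips (longitudinal, 2 welds).
R_nwt = 0.6 × 100 × 0.2209 × 5.5 = 72.91 kips (transverse, base value).
(i) R_nwl + R_nwt = 391.1 kips; (ii) 0.85 R_nwl + 1.5 R_nwt = 379.8 kips.
R_n = max = 391.1 kips [governs: (i)]; R_n/Ω = 195.5 kips.

R_n/Ω ≈ 196 kips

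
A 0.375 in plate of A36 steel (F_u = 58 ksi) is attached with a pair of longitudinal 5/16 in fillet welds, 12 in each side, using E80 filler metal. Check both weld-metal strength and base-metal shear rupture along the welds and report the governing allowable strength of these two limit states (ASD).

R_n/Ω ≈ 127 kip (weld metal governs)

E80XX → F_EXX = 80 ksi.
t_e = 0.707 × 0.3125 = 0.2209 in; L = 24 in.
Weld metal: R_n/Ω = (1/2.0) × 0.6 × 80 × 0.2209 × 24 = 127.3 kip.
Base metal (shear rupture): R_n/Ω = (1/2.0) × 0.6 × 58 × 0.375 × 24 = 156.6 kip.
Governing: weld metal.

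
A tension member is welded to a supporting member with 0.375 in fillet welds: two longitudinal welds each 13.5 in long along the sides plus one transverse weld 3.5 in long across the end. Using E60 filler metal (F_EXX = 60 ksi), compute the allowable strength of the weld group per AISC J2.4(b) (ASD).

t_e = 0.707 × 0.375 = 0.2651 in.
R_nwl = 0.6 × 60 × 0.2651 × 27 = 257.7 kips (longitudinal, 2 welds).
R_nwt = 0.6 × 60 × 0.2651 × 3.5 = 33.41 kips (transverse, base value).
(i) R_nwl + R_nwt = 291.1 kips; (ii) 0.85 R_nwl + 1.5 R_nwt = 269.2 kips.
R_n = max = 291.1 kips [governs: (i)]; R_n/Ω = 145.6 kips.

R_n/Ω ≈ 146 kips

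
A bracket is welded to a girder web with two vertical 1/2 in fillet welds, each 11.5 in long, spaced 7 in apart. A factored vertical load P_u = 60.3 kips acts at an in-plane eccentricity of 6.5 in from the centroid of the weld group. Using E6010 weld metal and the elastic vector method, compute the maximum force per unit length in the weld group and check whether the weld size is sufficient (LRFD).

f_max ≈ 6.68 kip/in; adequate

E60XX → F_EXX = 60 ksi.
Total weld length L_w = 23 in. Treat welds as unit-width lines.
Polar moment about centroid: J = 2[d³/12 + d(b/2)²] = 2[11.5³/12 + 11.5×3.5²] = 535.2 in³.
Direct shear f_v = P/L_w = 60.3 / 23 = 2.622 kip/in (vertical).
Torsion M = P·e = 60.3 × 6.5 = 391.95 kip·in.
Critical point at (x, y) = (3.5, 5.75) from centroid. f_tx = M·y/J = 4.211 kip/in; f_ty = M·x/J = 2.563 kip/in.
Resultant f_max = √[f_tx² + (f_v + f_ty)²] = √[4.211² + (2.622 + 2.563)²] = 6.679 kip/in.
Capacity per unit length: φr_n = 0.75 × 0.6 × 60 × (0.707 × 0.5) = 9.544 kip/in.
6.679 ≤ 9.544 → adequate.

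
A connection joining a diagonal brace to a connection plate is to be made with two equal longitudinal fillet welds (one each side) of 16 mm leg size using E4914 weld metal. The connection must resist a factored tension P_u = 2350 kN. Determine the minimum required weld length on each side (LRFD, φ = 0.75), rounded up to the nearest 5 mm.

L = 475 mm on each side

E49XX → F_EXX = 490 MPa.
Throat t_e = 0.707 × 16 = 11.31 mm.
φr_n = 0.75 × 0.6 × 490 × 11.31 × 10⁻³ = 2.494 kN/mm.
L_req = P_u / φr_n = 2350 / 2.494 = 942.1 mm total.
Per side: 942.1 / 2 = 471.1 mm.
Round up → use L = 475 mm on each side.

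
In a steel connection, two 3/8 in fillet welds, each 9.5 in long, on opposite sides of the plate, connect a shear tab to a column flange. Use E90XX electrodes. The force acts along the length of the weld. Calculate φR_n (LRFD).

φR_n ≈ 204 kips

E90XX → F_EXX = 90 ksi.
Effective throat t_e = 0.707 × 0.375 = 0.2651 in.
Total length L = 19 in; A_we = 0.2651 × 19 = 5.037 in².
F_nw = 0.6 F_EXX = 0.6 × 90 = 54 ksi.
φR_n = 0.75 × 54 × 5.037 = 204 kips.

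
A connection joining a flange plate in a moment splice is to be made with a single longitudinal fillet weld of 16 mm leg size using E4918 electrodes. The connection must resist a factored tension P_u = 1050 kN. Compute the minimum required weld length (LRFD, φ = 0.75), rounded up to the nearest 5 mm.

L = 425 mm

E49XX → F_EXX = 490 MPa.
Throat t_e = 0.707 × 16 = 11.31 mm.
φr_n = 0.75 × 0.6 × 490 × 11.31 × 10⁻³ = 2.494 kN/mm.
L_req = P_u / φr_n = 1050 / 2.494 = 421 mm total.
Round up → use L = 425 mm.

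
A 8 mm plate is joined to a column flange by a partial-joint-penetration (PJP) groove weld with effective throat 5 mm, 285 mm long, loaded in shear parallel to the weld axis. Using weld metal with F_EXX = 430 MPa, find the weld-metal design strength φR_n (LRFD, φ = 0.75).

Effective throat (given) t_e = 5 mm.
A_we = 5 × 285 = 1425 mm².
F_nw = 0.6 F_EXX = 258 MPa.
φR_n = 0.75 × 258 × 1425 × 10⁻³ = 275.7 kN.

φR_n ≈ 276 kN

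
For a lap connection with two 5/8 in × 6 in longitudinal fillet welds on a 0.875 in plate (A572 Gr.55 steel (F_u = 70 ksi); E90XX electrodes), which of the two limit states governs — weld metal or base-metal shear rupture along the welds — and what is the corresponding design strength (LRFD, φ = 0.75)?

E90XX → F_EXX = 90 ksi.
t_e = 0.707 × 0.625 = 0.4419 in; L = 12 in.
Weld metal: φR_n = 0.75 × 0.6 × 90 × 0.4419 × 12 = 214.8 kips.
Base metal (shear rupture): φR_n = 0.75 × 0.6 × 70 × 0.875 × 12 = 330.8 kips.
Governing: weld metal.

φR_n ≈ 215 kips (weld metal governs)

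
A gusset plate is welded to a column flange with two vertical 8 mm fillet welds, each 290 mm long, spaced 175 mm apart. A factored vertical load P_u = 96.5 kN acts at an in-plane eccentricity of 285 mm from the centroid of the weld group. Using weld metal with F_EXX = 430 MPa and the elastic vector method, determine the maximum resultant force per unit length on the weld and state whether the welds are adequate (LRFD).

Total weld length L_w = 580 mm. Treat welds as unit-width lines.
Polar moment about centroid: J = 2[d³/12 + d(b/2)²] = 2[290³/12 + 290×87.5²] = 8505000 mm³.
Direct shear f_v = P/L_w = 96.5×10³ / 580 = 166.4 N/mm (vertical).
Torsion M = P·e = 96.5×10³ × 285 = 27502000 N·mm.
Critical point at (x, y) = (87.5, 145) from centroid. f_tx = M·y/J = 468.9 N/mm; f_ty = M·x/J = 282.9 N/mm.
Resultant f_max = √[f_tx² + (f_v + f_ty)²] = √[468.9² + (166.4 + 282.9)²] = 649.4 N/mm.
Capacity per unit length: φr_n = 0.75 × 0.6 × 430 × (0.707 × 8) = 1094 N/mm.
649.4 ≤ 1094 → adequate.

f_max ≈ 649 N/mm; adequate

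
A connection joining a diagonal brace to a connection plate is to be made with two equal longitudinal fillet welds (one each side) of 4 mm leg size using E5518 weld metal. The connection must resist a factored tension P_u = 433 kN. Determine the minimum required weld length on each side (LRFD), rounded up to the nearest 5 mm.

E55XX → F_EXX = 550 MPa.
Throat t_e = 0.707 × 4 = 2.828 mm.
φr_n = 0.75 × 0.6 × 550 × 2.828 × 10⁻³ = 0.6999 kN/mm.
L_req = P_u / φr_n = 433 / 0.6999 = 618.6 mm total.
Per side: 618.6 / 2 = 309.3 mm.
Round up → use L = 310 mm on each side.

L = 310 mm on each side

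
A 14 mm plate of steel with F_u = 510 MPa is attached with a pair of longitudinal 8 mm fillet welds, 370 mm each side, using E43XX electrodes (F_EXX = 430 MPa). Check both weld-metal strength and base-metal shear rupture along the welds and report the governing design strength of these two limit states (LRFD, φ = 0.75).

t_e = 0.707 × 8 = 5.656 mm; L = 740 mm.
Weld metal: φR_n = 0.75 × 0.6 × 430 × 5.656 × 740 × 10⁻³ = 809.9 kN.
Base metal (shear rupture): φR_n = 0.75 × 0.6 × 510 × 14 × 740 × 10⁻³ = 2378 kN.
Governing: weld metal.

φR_n ≈ 810 kN (weld metal governs)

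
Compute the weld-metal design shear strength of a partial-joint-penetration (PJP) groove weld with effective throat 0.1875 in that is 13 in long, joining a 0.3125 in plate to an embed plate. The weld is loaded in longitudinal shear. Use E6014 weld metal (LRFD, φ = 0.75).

φR_n ≈ 65.8 kip

E60XX → F_EXX = 60 ksi.
Effective throat (given) t_e = 0.1875 in.
A_we = 0.1875 × 13 = 2.438 in².
F_nw = 0.6 F_EXX = 36 ksi.
φR_n = 0.75 × 36 × 2.438 = 65.81 kip.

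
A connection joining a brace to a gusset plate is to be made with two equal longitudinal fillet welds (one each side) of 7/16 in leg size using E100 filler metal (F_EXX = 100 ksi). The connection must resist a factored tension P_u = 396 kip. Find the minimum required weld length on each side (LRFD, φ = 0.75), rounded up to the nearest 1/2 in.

Throat t_e = 0.707 × 0.4375 = 0.3093 in.
φr_n = 0.75 × 0.6 × 100 × 0.3093 = 13.92 kip/in.
L_req = P_u / φr_n = 396 / 13.92 = 28.45 in total.
Per side: 28.45 / 2 = 14.23 in.
Round up → use L = 14.5 in on each side.

L = 14.5 in on each side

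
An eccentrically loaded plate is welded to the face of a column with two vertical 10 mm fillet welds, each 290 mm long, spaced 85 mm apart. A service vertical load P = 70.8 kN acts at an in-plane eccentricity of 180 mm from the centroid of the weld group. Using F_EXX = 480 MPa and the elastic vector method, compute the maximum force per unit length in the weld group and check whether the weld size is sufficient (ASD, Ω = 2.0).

Total weld length L_w = 580 mm. Treat welds as unit-width lines.
Polar moment about centroid: J = 2[d³/12 + d(b/2)²] = 2[290³/12 + 290×42.5²] = 5112000 mm³.
Direct shear f_v = P/L_w = 70.8×10³ / 580 = 122.1 N/mm (vertical).
Torsion M = P·e = 70.8×10³ × 180 = 12744000 N·mm.
Critical point at (x, y) = (42.5, 145) from centroid. f_tx = M·y/J = 361.4 N/mm; f_ty = M·x/J = 105.9 N/mm.
Resultant f_max = √[f_tx² + (f_v + f_ty)²] = √[361.4² + (122.1 + 105.9)²] = 427.4 N/mm.
Capacity per unit length: r_n/Ω = (1/2.0) × 0.6 × 480 × (0.707 × 10) = 1018 N/mm.
427.4 ≤ 1018 → adequate.

f_max ≈ 427 N/mm; adequate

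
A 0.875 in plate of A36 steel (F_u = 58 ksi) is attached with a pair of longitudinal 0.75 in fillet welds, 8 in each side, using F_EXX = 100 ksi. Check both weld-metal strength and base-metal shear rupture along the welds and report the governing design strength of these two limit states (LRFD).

t_e = 0.707 × 0.75 = 0.5302 in; L = 16 in.
Weld metal: φR_n = 0.75 × 0.6 × 100 × 0.5302 × 16 = 381.8 kip.
Base metal (shear rupture): φR_n = 0.75 × 0.6 × 58 × 0.875 × 16 = 365.4 kip.
Governing: base-metal shear rupture.

φR_n ≈ 365 kip (base-metal shear rupture governs)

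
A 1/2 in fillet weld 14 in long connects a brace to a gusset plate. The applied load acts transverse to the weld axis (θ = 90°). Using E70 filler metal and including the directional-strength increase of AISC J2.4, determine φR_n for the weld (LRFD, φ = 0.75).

E70XX → F_EXX = 70 ksi.
t_e = 0.707 × 0.5 = 0.3535 in; A_we = 0.3535 × 14 = 4.949 in².
Directional factor: 1.0 + 0.5 sin^1.5(90°) = 1.5.
F_nw = 0.6 × 70 × 1.5 = 63 ksi.
φR_n = 0.75 × 63 × 4.949 = 233.8 kips.

φR_n ≈ 234 kips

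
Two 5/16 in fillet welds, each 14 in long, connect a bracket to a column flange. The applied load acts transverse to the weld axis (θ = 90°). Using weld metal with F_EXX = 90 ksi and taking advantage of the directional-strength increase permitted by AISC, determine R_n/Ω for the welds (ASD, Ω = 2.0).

t_e = 0.707 × 0.3125 = 0.2209 in; A_we = 0.2209 × 28 = 6.186 in².
Directional factor: 1.0 + 0.5 sin^1.5(90°) = 1.5.
F_nw = 0.6 × 90 × 1.5 = 81 ksi.
R_n/Ω = (81 × 6.186) / 2.0 = 250.5 kip.

R_n/Ω ≈ 251 kip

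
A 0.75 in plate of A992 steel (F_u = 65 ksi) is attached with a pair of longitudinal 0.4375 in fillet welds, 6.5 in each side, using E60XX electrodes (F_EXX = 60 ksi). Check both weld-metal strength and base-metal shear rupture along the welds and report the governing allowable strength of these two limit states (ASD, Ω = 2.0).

t_e = 0.707 × 0.4375 = 0.3093 in; L = 13 in.
Weld metal: R_n/Ω = (1/2.0) × 0.6 × 60 × 0.3093 × 13 = 72.38 kips.
Base metal (shear rupture): R_n/Ω = (1/2.0) × 0.6 × 65 × 0.75 × 13 = 190.1 kips.
Governing: weld metal.

R_n/Ω ≈ 72.4 kips (weld metal governs)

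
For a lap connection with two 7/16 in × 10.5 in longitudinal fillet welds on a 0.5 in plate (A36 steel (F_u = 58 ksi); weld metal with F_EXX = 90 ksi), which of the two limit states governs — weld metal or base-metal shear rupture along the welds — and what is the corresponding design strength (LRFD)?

φR_n ≈ 263 kip (weld metal governs)

t_e = 0.707 × 0.4375 = 0.3093 in; L = 21 in.
Weld metal: φR_n = 0.75 × 0.6 × 90 × 0.3093 × 21 = 263.1 kip.
Base metal (shear rupture): φR_n = 0.75 × 0.6 × 58 × 0.5 × 21 = 274 kip.
Governing: weld metal.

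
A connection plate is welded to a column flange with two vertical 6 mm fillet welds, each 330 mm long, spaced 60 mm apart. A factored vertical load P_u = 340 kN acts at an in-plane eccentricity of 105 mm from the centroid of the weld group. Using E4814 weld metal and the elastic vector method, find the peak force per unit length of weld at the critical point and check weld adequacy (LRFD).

f_max ≈ 1120 N/mm; NOT adequate

E48XX → F_EXX = 480 MPa.
Total weld length L_w = 660 mm. Treat welds as unit-width lines.
Polar moment about centroid: J = 2[d³/12 + d(b/2)²] = 2[330³/12 + 330×30²] = 6584000 mm³.
Direct shear f_v = P/L_w = 340×10³ / 660 = 515.2 N/mm (vertical).
Torsion M = P·e = 340×10³ × 105 = 35700000 N·mm.
Critical point at (x, y) = (30, 165) from centroid. f_tx = M·y/J = 894.7 N/mm; f_ty = M·x/J = 162.7 N/mm.
Resultant f_max = √[f_tx² + (f_v + f_ty)²] = √[894.7² + (515.2 + 162.7)²] = 1123 N/mm.
Capacity per unit length: φr_n = 0.75 × 0.6 × 480 × (0.707 × 6) = 916.3 N/mm.
1123 > 916.3 → NOT adequate.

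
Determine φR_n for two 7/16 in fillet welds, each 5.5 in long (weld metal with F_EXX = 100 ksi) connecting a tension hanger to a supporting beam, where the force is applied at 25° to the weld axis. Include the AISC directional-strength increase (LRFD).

φR_n ≈ 174 kip

t_e = 0.707 × 0.4375 = 0.3093 in; A_we = 0.3093 × 11 = 3.402 in².
Directional factor: 1.0 + 0.5 sin^1.5(25°) = 1.137.
F_nw = 0.6 × 100 × 1.137 = 68.24 ksi.
φR_n = 0.75 × 68.24 × 3.402 = 174.1 kip.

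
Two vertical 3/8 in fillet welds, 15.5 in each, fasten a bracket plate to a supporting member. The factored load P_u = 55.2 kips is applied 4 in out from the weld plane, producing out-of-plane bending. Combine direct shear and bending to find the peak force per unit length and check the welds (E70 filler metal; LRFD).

f_max ≈ 3.28 kip/in; adequate

E70XX → F_EXX = 70 ksi.
L_w = 2 × 15.5 = 31 in; section modulus (unit throat) S = 2 × L²/6 = 80.08 in².
Direct shear f_v = P/L_w = 55.2/31 = 1.781 kip/in.
Moment M = P × e = 55.2 × 4 = 220.8 kip·in; bending f_b = M/S = 2.757 kip/in.
f_max = √(f_v² + f_b²) = √(1.781² + 2.757²) = 3.282 kip/in.
φr_n = 0.75 × 0.6 × 70 × (0.707 × 0.375) = 8.351 kip/in → adequate.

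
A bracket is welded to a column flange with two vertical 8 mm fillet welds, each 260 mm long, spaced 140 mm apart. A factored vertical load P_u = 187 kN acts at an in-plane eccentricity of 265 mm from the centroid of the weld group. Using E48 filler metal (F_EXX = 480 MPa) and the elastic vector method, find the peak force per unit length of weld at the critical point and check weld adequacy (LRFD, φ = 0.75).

f_max ≈ 1540 N/mm; NOT adequate

Total weld length L_w = 520 mm. Treat welds as unit-width lines.
Polar moment about centroid: J = 2[d³/12 + d(b/2)²] = 2[260³/12 + 260×70²] = 5477000 mm³.
Direct shear f_v = P/L_w = 187×10³ / 520 = 359.6 N/mm (vertical).
Torsion M = P·e = 187×10³ × 265 = 49555000 N·mm.
Critical point at (x, y) = (70, 130) from centroid. f_tx = M·y/J = 1176 N/mm; f_ty = M·x/J = 633.3 N/mm.
Resultant f_max = √[f_tx² + (f_v + f_ty)²] = √[1176² + (359.6 + 633.3)²] = 1539 N/mm.
Capacity per unit length: φr_n = 0.75 × 0.6 × 480 × (0.707 × 8) = 1222 N/mm.
1539 > 1222 → NOT adequate.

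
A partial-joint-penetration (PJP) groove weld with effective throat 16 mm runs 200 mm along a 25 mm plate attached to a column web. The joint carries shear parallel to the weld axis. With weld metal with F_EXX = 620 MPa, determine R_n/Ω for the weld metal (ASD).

Effective throat (given) t_e = 16 mm.
A_we = 16 × 200 = 3200 mm².
F_nw = 0.6 F_EXX = 372 MPa.
R_n/Ω = (372 × 3200) / 2.0 × 10⁻³ = 595.2 kN.

R_n/Ω ≈ 595 kN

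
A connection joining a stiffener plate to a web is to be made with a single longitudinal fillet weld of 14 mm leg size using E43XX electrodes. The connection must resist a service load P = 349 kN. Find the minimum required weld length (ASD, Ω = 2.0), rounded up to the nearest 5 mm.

L = 275 mm

E43XX → F_EXX = 430 MPa.
Throat t_e = 0.707 × 14 = 9.898 mm.
r_n/Ω = (0.6 × 430 × 9.898) / 2.0 = 1277 N/mm = 1.277 kN/mm.
L_req = P / (r_n/Ω) = 349 / 1.277 = 273.3 mm total.
Round up → use L = 275 mm.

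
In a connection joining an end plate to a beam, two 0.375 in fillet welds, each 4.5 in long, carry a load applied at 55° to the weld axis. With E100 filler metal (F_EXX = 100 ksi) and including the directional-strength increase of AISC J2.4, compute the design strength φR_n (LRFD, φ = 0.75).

φR_n ≈ 147 kip

t_e = 0.707 × 0.375 = 0.2651 in; A_we = 0.2651 × 9 = 2.386 in².
Directional factor: 1.0 + 0.5 sin^1.5(55°) = 1.371.
F_nw = 0.6 × 100 × 1.371 = 82.24 ksi.
φR_n = 0.75 × 82.24 × 2.386 = 147.2 kip.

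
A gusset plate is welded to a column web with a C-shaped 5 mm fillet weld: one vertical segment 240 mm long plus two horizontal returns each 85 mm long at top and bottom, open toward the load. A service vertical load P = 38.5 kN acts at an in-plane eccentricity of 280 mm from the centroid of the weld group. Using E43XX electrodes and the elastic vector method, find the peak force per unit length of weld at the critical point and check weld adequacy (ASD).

E43XX → F_EXX = 430 MPa.
Total weld length L_w = 410 mm. Treat welds as unit-width lines.
Centroid: x̄ = 2×85×42.5 / 410 = 17.62 mm from the vertical weld.
Polar moment about centroid: J = I_x + I_y = [240³/12 + 2×85×120²] + [240×17.62² + 2(85³/12 + 85×24.88²)] = 3882000 mm³.
Direct shear f_v = P/L_w = 38.5×10³ / 410 = 93.9 N/mm (vertical).
Torsion M = P·e = 38.5×10³ × 280 = 10780000 N·mm.
Critical point at (x, y) = (67.38, 120) from centroid. f_tx = M·y/J = 333.2 N/mm; f_ty = M·x/J = 187.1 N/mm.
Resultant f_max = √[f_tx² + (f_v + f_ty)²] = √[333.2² + (93.9 + 187.1)²] = 435.9 N/mm.
Capacity per unit length: r_n/Ω = (1/2.0) × 0.6 × 430 × (0.707 × 5) = 456 N/mm.
435.9 ≤ 456 → adequate.

f_max ≈ 436 N/mm; adequate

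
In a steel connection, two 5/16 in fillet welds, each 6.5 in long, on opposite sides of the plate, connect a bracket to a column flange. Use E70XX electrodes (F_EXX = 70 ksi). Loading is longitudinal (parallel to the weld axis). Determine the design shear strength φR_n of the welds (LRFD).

φR_n ≈ 90.5 kip

Effective throat t_e = 0.707 × 0.3125 = 0.2209 in.
Total length L = 13 in; A_we = 0.2209 × 13 = 2.872 in².
F_nw = 0.6 F_EXX = 0.6 × 70 = 42 ksi.
φR_n = 0.75 × 42 × 2.872 = 90.47 kip.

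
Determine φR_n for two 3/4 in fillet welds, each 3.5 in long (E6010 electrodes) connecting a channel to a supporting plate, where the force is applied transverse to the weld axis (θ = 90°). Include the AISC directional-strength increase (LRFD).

φR_n ≈ 150 kips

E60XX → F_EXX = 60 ksi.
t_e = 0.707 × 0.75 = 0.5302 in; A_we = 0.5302 × 7 = 3.712 in².
Directional factor: 1.0 + 0.5 sin^1.5(90°) = 1.5.
F_nw = 0.6 × 60 × 1.5 = 54 ksi.
φR_n = 0.75 × 54 × 3.712 = 150.3 kips.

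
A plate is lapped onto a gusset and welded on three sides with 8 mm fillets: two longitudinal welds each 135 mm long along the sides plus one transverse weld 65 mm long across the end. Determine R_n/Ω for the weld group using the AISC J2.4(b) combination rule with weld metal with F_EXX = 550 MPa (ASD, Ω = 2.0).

R_n/Ω ≈ 313 kN

t_e = 0.707 × 8 = 5.656 mm.
R_nwl = 0.6 × 550 × 5.656 × 270 × 10⁻³ = 503.9 kN (longitudinal, 2 welds).
R_nwt = 0.6 × 550 × 5.656 × 65 × 10⁻³ = 121.3 kN (transverse, base value).
(i) R_nwl + R_nwt = 625.3 kN; (ii) 0.85 R_nwl + 1.5 R_nwt = 610.3 kN.
R_n = max = 625.3 kN [governs: (i)]; R_n/Ω = 312.6 kN.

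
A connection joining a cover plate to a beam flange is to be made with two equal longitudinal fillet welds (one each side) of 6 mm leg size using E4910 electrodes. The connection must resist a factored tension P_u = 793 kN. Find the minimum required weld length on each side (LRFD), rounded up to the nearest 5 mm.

E49XX → F_EXX = 490 MPa.
Throat t_e = 0.707 × 6 = 4.242 mm.
φr_n = 0.75 × 0.6 × 490 × 4.242 × 10⁻³ = 0.9354 kN/mm.
L_req = P_u / φr_n = 793 / 0.9354 = 847.8 mm total.
Per side: 847.8 / 2 = 423.9 mm.
Round up → use L = 425 mm on each side.

L = 425 mm on each side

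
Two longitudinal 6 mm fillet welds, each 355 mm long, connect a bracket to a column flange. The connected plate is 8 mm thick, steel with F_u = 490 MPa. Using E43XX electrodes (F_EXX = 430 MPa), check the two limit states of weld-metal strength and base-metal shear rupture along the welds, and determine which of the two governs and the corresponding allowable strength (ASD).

t_e = 0.707 × 6 = 4.242 mm; L = 710 mm.
Weld metal: R_n/Ω = (1/2.0) × 0.6 × 430 × 4.242 × 710 × 10⁻³ = 388.5 kN.
Base metal (shear rupture): R_n/Ω = (1/2.0) × 0.6 × 490 × 8 × 710 × 10⁻³ = 835 kN.
Governing: weld metal.

R_n/Ω ≈ 389 kN (weld metal governs)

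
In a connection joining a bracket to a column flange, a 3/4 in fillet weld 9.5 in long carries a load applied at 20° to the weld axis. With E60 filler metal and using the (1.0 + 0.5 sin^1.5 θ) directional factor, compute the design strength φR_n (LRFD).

φR_n ≈ 150 kip

E60XX → F_EXX = 60 ksi.
t_e = 0.707 × 0.75 = 0.5302 in; A_we = 0.5302 × 9.5 = 5.037 in².
Directional factor: 1.0 + 0.5 sin^1.5(20°) = 1.1.
F_nw = 0.6 × 60 × 1.1 = 39.6 ksi.
φR_n = 0.75 × 39.6 × 5.037 = 149.6 kip.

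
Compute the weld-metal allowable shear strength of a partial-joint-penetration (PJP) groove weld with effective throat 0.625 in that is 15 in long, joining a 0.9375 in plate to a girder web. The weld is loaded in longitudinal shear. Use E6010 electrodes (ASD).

R_n/Ω ≈ 169 kips

E60XX → F_EXX = 60 ksi.
Effective throat (given) t_e = 0.625 in.
A_we = 0.625 × 15 = 9.375 in².
F_nw = 0.6 F_EXX = 36 ksi.
R_n/Ω = (36 × 9.375) / 2.0 = 168.8 kips.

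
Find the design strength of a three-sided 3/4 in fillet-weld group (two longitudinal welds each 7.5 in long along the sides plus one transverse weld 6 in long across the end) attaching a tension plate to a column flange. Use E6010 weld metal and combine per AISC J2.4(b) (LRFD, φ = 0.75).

E60XX → F_EXX = 60 ksi.
t_e = 0.707 × 0.75 = 0.5302 in.
R_nwl = 0.6 × 60 × 0.5302 × 15 = 286.3 kip (longitudinal, 2 welds).
R_nwt = 0.6 × 60 × 0.5302 × 6 = 114.5 kip (transverse, base value).
(i) R_nwl + R_nwt = 400.9 kip; (ii) 0.85 R_nwl + 1.5 R_nwt = 415.2 kip.
R_n = max = 415.2 kip [governs: (ii)]; φR_n = 311.4 kip.

φR_n ≈ 311 kip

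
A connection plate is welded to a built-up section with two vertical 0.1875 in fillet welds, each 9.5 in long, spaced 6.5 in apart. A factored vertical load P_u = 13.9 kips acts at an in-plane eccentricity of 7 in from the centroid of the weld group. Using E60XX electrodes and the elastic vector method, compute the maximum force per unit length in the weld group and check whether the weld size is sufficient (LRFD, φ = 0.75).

f_max ≈ 2.13 kip/in; adequate

E60XX → F_EXX = 60 ksi.
Total weld length L_w = 19 in. Treat welds as unit-width lines.
Polar moment about centroid: J = 2[d³/12 + d(b/2)²] = 2[9.5³/12 + 9.5×3.25²] = 343.6 in³.
Direct shear f_v = P/L_w = 13.9 / 19 = 0.7316 kip/in (vertical).
Torsion M = P·e = 13.9 × 7 = 97.3 kip·in.
Critical point at (x, y) = (3.25, 4.75) from centroid. f_tx = M·y/J = 1.345 kip/in; f_ty = M·x/J = 0.9204 kip/in.
Resultant f_max = √[f_tx² + (f_v + f_ty)²] = √[1.345² + (0.7316 + 0.9204)²] = 2.13 kip/in.
Capacity per unit length: φr_n = 0.75 × 0.6 × 60 × (0.707 × 0.1875) = 3.579 kip/in.
2.13 ≤ 3.579 → adequate.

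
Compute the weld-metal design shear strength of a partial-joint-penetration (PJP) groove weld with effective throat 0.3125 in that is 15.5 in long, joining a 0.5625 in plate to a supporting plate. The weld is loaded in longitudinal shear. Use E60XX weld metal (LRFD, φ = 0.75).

E60XX → F_EXX = 60 ksi.
Effective throat (given) t_e = 0.3125 in.
A_we = 0.3125 × 15.5 = 4.844 in².
F_nw = 0.6 F_EXX = 36 ksi.
φR_n = 0.75 × 36 × 4.844 = 130.8 kips.

φR_n ≈ 131 kips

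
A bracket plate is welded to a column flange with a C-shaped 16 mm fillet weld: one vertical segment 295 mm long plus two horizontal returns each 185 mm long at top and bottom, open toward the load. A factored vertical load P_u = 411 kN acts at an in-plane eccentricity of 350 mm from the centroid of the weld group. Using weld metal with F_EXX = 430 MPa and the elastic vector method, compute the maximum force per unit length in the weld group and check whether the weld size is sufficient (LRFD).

f_max ≈ 2720 N/mm; NOT adequate

Total weld length L_w = 665 mm. Treat welds as unit-width lines.
Centroid: x̄ = 2×185×92.5 / 665 = 51.47 mm from the vertical weld.
Polar moment about centroid: J = I_x + I_y = [295³/12 + 2×185×147.5²] + [295×51.47² + 2(185³/12 + 185×41.03²)] = 12650000 mm³.
Direct shear f_v = P/L_w = 411×10³ / 665 = 618 N/mm (vertical).
Torsion M = P·e = 411×10³ × 350 = 143850000 N·mm.
Critical point at (x, y) = (133.5, 147.5) from centroid. f_tx = M·y/J = 1677 N/mm; f_ty = M·x/J = 1519 N/mm.
Resultant f_max = √[f_tx² + (f_v + f_ty)²] = √[1677² + (618 + 1519)²] = 2716 N/mm.
Capacity per unit length: φr_n = 0.75 × 0.6 × 430 × (0.707 × 16) = 2189 N/mm.
2716 > 2189 → NOT adequate.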